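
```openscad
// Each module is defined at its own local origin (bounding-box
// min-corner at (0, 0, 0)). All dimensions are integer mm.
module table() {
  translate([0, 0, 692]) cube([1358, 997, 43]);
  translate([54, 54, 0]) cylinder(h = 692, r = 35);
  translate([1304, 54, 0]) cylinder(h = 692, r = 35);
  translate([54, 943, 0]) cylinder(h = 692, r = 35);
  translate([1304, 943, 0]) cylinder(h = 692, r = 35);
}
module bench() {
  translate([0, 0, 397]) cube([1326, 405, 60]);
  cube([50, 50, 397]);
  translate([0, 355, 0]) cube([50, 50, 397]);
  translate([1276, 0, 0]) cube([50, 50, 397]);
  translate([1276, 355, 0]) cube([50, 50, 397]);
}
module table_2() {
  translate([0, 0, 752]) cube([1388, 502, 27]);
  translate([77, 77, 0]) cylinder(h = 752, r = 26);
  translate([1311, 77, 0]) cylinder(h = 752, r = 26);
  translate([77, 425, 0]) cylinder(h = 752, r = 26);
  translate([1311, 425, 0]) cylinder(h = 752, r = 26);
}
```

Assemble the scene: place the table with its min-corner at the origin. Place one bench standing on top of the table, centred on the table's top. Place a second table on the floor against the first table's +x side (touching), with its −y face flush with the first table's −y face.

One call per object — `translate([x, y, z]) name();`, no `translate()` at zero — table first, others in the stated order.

table();
translate([16, 296, 735]) bench();
translate([1358, 0, 0]) table_2();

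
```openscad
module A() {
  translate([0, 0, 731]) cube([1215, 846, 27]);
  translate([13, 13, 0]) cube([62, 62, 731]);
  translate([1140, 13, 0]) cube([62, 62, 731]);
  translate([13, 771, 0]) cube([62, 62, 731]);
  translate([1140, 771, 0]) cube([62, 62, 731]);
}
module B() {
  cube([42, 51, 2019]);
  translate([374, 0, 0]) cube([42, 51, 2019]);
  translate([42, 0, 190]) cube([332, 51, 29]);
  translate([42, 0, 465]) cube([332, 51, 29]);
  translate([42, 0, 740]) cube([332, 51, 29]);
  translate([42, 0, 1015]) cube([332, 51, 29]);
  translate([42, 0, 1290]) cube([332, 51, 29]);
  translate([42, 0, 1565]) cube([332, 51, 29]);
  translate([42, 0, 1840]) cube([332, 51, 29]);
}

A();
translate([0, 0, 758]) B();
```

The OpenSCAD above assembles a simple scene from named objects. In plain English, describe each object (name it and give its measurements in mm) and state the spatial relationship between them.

A is a rectangular dining table. The top is 1215×846×27 mm with its upper surface at z = 758 mm. It stands on four 62×62 mm square legs, each inset 13 mm from the nearest pair of top edges, running from the floor to the underside of the top.

B is a wooden ladder with two side rails of 42×51 mm section and 2019 mm height, set 416 mm apart overall. Between them run 7 rectangular rungs (51 mm deep, 29 mm thick), front faces flush with the rails' −y face. The bottom of the first rung is 190 mm above the floor and each subsequent rung is 275 mm higher than the one below.

The ladder is on top of the table.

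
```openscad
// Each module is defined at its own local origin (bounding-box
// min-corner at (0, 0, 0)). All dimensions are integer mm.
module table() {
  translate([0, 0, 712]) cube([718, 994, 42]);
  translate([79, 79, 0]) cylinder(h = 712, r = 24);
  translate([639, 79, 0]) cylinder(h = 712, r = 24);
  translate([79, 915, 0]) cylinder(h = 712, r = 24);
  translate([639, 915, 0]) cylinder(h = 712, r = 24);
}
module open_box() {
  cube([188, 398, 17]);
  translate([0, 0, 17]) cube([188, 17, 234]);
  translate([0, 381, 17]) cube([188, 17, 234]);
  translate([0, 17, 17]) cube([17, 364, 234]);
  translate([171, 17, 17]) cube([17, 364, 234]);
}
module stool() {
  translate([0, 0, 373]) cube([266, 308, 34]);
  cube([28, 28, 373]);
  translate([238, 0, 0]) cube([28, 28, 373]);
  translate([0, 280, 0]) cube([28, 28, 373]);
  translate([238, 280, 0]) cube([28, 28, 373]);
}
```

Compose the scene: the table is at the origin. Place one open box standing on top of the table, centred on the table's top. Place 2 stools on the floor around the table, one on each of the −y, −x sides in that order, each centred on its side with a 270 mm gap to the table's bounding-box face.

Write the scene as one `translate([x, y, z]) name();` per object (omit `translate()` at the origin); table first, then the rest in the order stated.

table();
translate([265, 298, 754]) open_box();
translate([226, -578, 0]) stool();
translate([-536, 343, 0]) stool();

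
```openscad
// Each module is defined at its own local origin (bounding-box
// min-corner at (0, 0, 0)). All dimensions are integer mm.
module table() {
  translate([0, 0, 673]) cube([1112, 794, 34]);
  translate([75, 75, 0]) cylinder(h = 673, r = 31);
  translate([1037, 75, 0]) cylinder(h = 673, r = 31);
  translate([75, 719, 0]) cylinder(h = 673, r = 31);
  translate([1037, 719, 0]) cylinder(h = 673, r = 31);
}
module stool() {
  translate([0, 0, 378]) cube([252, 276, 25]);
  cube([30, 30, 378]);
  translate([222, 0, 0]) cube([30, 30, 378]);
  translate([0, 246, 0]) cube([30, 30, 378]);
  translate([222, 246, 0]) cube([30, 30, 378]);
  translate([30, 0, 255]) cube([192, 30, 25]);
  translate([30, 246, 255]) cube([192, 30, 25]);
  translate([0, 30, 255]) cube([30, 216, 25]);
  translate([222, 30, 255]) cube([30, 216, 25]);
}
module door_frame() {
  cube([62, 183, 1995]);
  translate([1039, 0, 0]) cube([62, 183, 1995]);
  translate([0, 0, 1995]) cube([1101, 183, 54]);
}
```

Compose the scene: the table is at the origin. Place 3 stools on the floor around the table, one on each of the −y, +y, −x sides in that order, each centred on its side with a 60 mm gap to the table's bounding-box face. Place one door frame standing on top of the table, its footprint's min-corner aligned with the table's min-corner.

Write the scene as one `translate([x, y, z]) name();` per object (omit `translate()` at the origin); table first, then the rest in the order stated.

table();
translate([430, -336, 0]) stool();
translate([430, 854, 0]) stool();
translate([-312, 259, 0]) stool();
translate([0, 0, 707]) door_frame();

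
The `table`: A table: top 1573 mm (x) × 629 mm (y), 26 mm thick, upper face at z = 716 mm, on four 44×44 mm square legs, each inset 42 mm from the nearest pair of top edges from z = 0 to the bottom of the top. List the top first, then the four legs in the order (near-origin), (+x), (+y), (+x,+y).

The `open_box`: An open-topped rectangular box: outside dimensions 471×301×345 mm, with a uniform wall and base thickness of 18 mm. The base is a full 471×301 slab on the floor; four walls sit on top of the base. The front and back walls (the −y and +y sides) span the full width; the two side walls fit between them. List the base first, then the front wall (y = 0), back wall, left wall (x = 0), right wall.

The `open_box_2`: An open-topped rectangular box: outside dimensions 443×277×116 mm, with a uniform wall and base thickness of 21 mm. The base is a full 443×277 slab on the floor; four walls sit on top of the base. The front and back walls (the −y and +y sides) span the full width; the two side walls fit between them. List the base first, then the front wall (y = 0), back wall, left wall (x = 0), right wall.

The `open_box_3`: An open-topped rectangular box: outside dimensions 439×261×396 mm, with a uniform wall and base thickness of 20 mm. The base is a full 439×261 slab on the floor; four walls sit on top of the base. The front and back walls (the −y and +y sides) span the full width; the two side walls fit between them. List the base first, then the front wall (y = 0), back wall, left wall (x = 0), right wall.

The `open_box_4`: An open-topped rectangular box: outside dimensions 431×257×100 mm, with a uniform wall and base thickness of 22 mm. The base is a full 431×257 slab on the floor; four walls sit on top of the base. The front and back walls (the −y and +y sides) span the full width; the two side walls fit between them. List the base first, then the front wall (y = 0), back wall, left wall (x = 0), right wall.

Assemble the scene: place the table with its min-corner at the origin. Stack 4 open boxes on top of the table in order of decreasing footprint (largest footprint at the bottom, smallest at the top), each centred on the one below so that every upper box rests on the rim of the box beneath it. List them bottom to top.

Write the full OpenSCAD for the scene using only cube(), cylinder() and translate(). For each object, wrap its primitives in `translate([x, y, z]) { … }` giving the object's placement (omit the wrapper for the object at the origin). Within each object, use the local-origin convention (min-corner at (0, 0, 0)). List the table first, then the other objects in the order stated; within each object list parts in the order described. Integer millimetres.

translate([0, 0, 690]) cube([1573, 629, 26]);
translate([42, 42, 0]) cube([44, 44, 690]);
translate([1487, 42, 0]) cube([44, 44, 690]);
translate([42, 543, 0]) cube([44, 44, 690]);
translate([1487, 543, 0]) cube([44, 44, 690]);
translate([551, 164, 716]) {
  cube([471, 301, 18]);
  translate([0, 0, 18]) cube([471, 18, 327]);
  translate([0, 283, 18]) cube([471, 18, 327]);
  translate([0, 18, 18]) cube([18, 265, 327]);
  translate([453, 18, 18]) cube([18, 265, 327]);
}
translate([565, 176, 1061]) {
  cube([443, 277, 21]);
  translate([0, 0, 21]) cube([443, 21, 95]);
  translate([0, 256, 21]) cube([443, 21, 95]);
  translate([0, 21, 21]) cube([21, 235, 95]);
  translate([422, 21, 21]) cube([21, 235, 95]);
}
translate([567, 184, 1177]) {
  cube([439, 261, 20]);
  translate([0, 0, 20]) cube([439, 20, 376]);
  translate([0, 241, 20]) cube([439, 20, 376]);
  translate([0, 20, 20]) cube([20, 221, 376]);
  translate([419, 20, 20]) cube([20, 221, 376]);
}
translate([571, 186, 1573]) {
  cube([431, 257, 22]);
  translate([0, 0, 22]) cube([431, 22, 78]);
  translate([0, 235, 22]) cube([431, 22, 78]);
  translate([0, 22, 22]) cube([22, 213, 78]);
  translate([409, 22, 22]) cube([22, 213, 78]);
}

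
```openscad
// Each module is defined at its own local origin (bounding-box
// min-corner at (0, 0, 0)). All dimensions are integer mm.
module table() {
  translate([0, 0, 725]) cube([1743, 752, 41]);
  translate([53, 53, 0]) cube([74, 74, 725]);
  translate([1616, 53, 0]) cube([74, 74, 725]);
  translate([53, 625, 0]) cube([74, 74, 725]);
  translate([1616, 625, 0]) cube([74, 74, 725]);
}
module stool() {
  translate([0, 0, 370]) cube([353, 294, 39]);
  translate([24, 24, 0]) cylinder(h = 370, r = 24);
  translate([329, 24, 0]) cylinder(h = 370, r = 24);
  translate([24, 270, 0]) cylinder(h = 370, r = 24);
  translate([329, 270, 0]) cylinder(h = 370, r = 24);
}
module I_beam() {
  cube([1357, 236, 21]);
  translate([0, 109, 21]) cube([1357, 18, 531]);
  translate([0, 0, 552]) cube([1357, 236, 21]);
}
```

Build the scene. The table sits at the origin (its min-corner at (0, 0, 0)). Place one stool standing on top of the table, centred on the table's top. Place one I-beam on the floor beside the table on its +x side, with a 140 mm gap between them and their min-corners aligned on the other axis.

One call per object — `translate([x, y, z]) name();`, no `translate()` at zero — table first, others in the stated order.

table();
translate([695, 229, 766]) stool();
translate([1883, 0, 0]) I_beam();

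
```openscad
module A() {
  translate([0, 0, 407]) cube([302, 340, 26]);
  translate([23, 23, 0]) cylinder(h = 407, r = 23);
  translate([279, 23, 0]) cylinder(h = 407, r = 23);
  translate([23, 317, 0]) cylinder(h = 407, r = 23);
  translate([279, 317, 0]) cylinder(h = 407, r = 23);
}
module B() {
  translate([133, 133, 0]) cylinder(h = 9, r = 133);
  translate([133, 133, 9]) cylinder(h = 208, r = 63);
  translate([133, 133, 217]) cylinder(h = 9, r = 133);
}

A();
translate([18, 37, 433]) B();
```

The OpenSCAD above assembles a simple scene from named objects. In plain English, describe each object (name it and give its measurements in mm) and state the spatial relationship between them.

A is a simple wooden stool: a rectangular seat 302 mm (x) by 340 mm (y), 26 mm thick, top face at z = 433 mm, on four round legs, each 46 mm in diameter. The legs rest on z = 0, each leg's axis is inset half a diameter from the nearest pair of seat edges (so the leg's bounding box is flush with the corner).

B is a spool: two coaxial disc flanges of radius 133 mm and thickness 9 mm, joined by a core cylinder of radius 63 mm and height 208 mm. The lower flange rests on z = 0 and the three cylinders share a vertical axis.

The spool is on top of the stool, centred.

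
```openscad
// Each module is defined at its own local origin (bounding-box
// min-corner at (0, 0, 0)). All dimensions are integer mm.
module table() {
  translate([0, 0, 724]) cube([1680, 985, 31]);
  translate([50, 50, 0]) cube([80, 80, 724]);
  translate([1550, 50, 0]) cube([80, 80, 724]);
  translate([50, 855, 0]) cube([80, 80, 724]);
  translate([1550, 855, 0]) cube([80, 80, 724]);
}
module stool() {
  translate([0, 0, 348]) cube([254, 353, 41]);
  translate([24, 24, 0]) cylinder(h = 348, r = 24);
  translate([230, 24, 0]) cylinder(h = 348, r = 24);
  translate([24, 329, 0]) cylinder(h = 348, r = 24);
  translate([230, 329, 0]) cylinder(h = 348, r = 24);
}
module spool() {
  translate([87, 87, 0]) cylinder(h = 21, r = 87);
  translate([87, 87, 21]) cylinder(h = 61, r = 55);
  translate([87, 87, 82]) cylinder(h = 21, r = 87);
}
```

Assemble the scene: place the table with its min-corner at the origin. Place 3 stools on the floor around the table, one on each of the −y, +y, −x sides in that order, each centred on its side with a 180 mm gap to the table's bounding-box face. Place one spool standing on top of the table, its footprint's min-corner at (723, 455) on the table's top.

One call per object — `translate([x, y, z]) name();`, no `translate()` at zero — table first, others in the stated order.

table();
translate([713, -533, 0]) stool();
translate([713, 1165, 0]) stool();
translate([-434, 316, 0]) stool();
translate([723, 455, 755]) spool();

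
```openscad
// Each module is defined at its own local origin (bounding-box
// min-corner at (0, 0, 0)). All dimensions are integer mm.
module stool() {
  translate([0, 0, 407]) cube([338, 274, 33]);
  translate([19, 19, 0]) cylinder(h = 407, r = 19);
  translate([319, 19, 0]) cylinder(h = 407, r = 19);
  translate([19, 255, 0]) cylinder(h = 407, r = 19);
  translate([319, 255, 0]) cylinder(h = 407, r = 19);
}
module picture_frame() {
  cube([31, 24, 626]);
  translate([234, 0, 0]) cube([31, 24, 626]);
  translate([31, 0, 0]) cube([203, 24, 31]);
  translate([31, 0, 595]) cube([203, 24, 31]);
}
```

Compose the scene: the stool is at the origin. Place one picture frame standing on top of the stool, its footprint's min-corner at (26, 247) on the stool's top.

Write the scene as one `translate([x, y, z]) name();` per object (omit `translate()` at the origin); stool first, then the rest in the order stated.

stool();
translate([26, 247, 440]) picture_frame();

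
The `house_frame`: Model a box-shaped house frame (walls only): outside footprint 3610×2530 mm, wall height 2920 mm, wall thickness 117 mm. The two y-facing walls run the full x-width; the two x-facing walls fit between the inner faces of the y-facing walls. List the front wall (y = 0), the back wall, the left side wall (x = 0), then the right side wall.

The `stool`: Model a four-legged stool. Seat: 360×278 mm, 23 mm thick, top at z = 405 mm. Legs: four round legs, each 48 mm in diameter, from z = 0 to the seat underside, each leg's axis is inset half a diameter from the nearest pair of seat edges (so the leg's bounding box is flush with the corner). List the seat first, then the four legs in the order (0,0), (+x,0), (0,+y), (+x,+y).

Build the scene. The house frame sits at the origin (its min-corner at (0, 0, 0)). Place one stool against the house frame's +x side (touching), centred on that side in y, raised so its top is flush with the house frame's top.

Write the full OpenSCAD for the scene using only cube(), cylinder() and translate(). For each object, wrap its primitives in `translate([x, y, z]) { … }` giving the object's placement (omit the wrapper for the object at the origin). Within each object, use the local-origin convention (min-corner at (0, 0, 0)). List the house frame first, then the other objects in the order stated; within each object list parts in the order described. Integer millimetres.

cube([3610, 117, 2920]);
translate([0, 2413, 0]) cube([3610, 117, 2920]);
translate([0, 117, 0]) cube([117, 2296, 2920]);
translate([3493, 117, 0]) cube([117, 2296, 2920]);
translate([3610, 1126, 2515]) {
  translate([0, 0, 382]) cube([360, 278, 23]);
  translate([24, 24, 0]) cylinder(h = 382, r = 24);
  translate([336, 24, 0]) cylinder(h = 382, r = 24);
  translate([24, 254, 0]) cylinder(h = 382, r = 24);
  translate([336, 254, 0]) cylinder(h = 382, r = 24);
}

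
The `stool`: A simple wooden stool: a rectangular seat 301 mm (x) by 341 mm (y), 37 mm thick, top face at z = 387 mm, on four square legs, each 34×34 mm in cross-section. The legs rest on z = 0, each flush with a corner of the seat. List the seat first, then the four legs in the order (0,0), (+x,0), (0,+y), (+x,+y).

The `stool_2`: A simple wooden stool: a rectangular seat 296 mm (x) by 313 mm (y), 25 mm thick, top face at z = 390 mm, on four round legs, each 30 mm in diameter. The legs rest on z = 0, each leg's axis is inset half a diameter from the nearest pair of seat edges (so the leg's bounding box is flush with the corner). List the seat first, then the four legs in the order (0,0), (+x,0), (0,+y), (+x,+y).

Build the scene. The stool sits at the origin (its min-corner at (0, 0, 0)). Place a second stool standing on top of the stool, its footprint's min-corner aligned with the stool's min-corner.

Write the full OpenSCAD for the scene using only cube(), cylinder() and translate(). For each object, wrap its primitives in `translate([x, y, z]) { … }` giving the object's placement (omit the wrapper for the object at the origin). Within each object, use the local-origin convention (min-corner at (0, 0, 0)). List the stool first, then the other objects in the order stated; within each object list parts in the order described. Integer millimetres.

translate([0, 0, 350]) cube([301, 341, 37]);
cube([34, 34, 350]);
translate([267, 0, 0]) cube([34, 34, 350]);
translate([0, 307, 0]) cube([34, 34, 350]);
translate([267, 307, 0]) cube([34, 34, 350]);
translate([0, 0, 387]) {
  translate([0, 0, 365]) cube([296, 313, 25]);
  translate([15, 15, 0]) cylinder(h = 365, r = 15);
  translate([281, 15, 0]) cylinder(h = 365, r = 15);
  translate([15, 298, 0]) cylinder(h = 365, r = 15);
  translate([281, 298, 0]) cylinder(h = 365, r = 15);
}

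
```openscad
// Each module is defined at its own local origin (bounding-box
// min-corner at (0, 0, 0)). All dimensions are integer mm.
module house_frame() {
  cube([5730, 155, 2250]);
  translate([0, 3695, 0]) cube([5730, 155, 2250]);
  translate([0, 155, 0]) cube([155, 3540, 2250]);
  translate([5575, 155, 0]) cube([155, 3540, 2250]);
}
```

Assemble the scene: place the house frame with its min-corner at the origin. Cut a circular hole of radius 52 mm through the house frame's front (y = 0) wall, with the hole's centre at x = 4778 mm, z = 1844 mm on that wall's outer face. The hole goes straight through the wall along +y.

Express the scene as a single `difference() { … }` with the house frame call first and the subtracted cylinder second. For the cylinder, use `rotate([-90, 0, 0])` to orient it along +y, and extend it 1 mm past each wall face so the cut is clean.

difference() {
  house_frame();
  translate([4778, -1, 1844]) rotate([-90, 0, 0]) cylinder(h = 157, r = 52);
}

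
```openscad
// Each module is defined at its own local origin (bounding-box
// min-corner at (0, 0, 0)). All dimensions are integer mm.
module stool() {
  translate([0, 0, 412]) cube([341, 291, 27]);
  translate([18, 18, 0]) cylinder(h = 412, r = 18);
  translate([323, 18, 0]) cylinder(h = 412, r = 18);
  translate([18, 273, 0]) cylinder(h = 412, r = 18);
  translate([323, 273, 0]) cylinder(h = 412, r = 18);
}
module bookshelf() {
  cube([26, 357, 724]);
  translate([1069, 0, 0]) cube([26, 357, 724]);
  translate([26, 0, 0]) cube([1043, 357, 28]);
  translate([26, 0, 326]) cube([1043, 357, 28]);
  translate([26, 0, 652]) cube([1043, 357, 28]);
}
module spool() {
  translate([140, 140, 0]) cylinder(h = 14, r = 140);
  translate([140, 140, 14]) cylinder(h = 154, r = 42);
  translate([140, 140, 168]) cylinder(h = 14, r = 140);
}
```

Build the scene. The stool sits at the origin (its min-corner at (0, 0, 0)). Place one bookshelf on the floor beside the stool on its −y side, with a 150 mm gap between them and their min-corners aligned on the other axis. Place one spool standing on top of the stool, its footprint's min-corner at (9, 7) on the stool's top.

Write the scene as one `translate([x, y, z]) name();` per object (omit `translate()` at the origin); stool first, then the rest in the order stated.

stool();
translate([0, -507, 0]) bookshelf();
translate([9, 7, 439]) spool();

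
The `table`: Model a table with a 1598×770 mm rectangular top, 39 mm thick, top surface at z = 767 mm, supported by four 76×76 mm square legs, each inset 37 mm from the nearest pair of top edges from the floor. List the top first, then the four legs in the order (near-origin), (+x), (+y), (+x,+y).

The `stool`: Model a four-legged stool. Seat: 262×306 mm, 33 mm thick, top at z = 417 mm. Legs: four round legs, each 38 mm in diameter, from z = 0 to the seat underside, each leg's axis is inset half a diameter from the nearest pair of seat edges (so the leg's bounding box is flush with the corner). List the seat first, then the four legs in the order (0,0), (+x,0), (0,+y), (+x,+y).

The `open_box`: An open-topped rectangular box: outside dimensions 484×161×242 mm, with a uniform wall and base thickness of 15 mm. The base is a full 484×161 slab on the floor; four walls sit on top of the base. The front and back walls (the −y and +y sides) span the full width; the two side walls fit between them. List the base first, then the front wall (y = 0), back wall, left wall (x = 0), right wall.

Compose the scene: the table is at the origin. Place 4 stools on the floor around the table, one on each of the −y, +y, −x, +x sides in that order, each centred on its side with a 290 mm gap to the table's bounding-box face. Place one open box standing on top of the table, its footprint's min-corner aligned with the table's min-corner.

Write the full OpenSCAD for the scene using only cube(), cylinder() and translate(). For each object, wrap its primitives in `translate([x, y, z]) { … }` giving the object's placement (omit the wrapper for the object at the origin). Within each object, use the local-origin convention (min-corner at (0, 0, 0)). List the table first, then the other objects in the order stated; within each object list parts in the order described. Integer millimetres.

translate([0, 0, 728]) cube([1598, 770, 39]);
translate([37, 37, 0]) cube([76, 76, 728]);
translate([1485, 37, 0]) cube([76, 76, 728]);
translate([37, 657, 0]) cube([76, 76, 728]);
translate([1485, 657, 0]) cube([76, 76, 728]);
translate([668, -596, 0]) {
  translate([0, 0, 384]) cube([262, 306, 33]);
  translate([19, 19, 0]) cylinder(h = 384, r = 19);
  translate([243, 19, 0]) cylinder(h = 384, r = 19);
  translate([19, 287, 0]) cylinder(h = 384, r = 19);
  translate([243, 287, 0]) cylinder(h = 384, r = 19);
}
translate([668, 1060, 0]) {
  translate([0, 0, 384]) cube([262, 306, 33]);
  translate([19, 19, 0]) cylinder(h = 384, r = 19);
  translate([243, 19, 0]) cylinder(h = 384, r = 19);
  translate([19, 287, 0]) cylinder(h = 384, r = 19);
  translate([243, 287, 0]) cylinder(h = 384, r = 19);
}
translate([-552, 232, 0]) {
  translate([0, 0, 384]) cube([262, 306, 33]);
  translate([19, 19, 0]) cylinder(h = 384, r = 19);
  translate([243, 19, 0]) cylinder(h = 384, r = 19);
  translate([19, 287, 0]) cylinder(h = 384, r = 19);
  translate([243, 287, 0]) cylinder(h = 384, r = 19);
}
translate([1888, 232, 0]) {
  translate([0, 0, 384]) cube([262, 306, 33]);
  translate([19, 19, 0]) cylinder(h = 384, r = 19);
  translate([243, 19, 0]) cylinder(h = 384, r = 19);
  translate([19, 287, 0]) cylinder(h = 384, r = 19);
  translate([243, 287, 0]) cylinder(h = 384, r = 19);
}
translate([0, 0, 767]) {
  cube([484, 161, 15]);
  translate([0, 0, 15]) cube([484, 15, 227]);
  translate([0, 146, 15]) cube([484, 15, 227]);
  translate([0, 15, 15]) cube([15, 131, 227]);
  translate([469, 15, 15]) cube([15, 131, 227]);
}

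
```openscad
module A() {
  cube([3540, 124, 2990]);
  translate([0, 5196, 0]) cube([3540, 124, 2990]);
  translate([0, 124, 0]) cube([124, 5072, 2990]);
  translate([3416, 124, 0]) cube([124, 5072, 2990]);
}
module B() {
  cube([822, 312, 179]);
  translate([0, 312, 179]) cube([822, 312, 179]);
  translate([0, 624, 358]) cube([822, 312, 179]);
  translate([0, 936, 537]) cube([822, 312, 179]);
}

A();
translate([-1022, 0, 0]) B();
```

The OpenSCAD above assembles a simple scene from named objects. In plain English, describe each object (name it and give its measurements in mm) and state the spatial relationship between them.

A is the wall frame of a small rectangular building: four walls, each 2990 mm tall and 124 mm thick, enclosing a footprint 3540 mm (x) by 5320 mm (y) outside-to-outside, with no floor or roof. The front and back walls (the −y and +y sides) span the full width; the two side walls fit between them.

B is a straight staircase of 4 solid steps. Each step is 822 mm wide (x), 312 mm deep (y, the going) and 179 mm tall (the rise). The first step rests on the floor; each subsequent step sits one going further in +y and one rise higher in +z, directly behind and above the previous step with no overlap.

The staircase is on the floor beside the house frame on its −x side.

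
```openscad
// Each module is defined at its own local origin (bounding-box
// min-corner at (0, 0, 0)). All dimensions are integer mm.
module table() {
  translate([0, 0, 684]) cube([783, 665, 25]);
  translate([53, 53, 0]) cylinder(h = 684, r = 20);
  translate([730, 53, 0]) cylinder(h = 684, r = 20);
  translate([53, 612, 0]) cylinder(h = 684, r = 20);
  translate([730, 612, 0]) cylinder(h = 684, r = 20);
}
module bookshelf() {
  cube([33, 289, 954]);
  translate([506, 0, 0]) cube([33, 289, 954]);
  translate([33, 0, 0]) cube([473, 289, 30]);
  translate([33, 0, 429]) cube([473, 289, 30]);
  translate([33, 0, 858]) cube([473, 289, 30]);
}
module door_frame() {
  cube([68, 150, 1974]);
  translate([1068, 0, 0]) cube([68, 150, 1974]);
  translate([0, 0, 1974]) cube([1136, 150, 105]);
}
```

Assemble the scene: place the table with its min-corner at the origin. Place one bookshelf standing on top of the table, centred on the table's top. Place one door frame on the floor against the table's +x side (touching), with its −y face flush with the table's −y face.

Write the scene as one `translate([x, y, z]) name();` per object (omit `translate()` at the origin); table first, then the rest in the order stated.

table();
translate([122, 188, 709]) bookshelf();
translate([783, 0, 0]) door_frame();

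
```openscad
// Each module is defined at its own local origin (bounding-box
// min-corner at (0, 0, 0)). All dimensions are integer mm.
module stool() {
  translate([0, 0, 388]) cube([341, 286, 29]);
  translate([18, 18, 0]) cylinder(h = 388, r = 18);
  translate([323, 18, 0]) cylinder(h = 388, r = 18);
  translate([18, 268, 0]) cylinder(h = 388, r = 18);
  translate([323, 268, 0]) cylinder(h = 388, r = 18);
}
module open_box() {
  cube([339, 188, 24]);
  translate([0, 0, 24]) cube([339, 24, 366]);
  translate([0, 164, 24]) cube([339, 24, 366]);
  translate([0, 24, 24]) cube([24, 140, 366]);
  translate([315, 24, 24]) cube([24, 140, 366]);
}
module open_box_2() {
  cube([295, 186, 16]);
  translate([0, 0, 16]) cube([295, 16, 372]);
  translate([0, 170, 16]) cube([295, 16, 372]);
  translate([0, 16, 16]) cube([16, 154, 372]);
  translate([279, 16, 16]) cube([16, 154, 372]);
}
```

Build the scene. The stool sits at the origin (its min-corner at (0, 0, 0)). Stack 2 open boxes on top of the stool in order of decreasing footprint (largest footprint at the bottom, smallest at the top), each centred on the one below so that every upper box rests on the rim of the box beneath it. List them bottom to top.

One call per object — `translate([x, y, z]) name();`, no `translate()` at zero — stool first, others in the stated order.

stool();
translate([1, 49, 417]) open_box();
translate([23, 50, 807]) open_box_2();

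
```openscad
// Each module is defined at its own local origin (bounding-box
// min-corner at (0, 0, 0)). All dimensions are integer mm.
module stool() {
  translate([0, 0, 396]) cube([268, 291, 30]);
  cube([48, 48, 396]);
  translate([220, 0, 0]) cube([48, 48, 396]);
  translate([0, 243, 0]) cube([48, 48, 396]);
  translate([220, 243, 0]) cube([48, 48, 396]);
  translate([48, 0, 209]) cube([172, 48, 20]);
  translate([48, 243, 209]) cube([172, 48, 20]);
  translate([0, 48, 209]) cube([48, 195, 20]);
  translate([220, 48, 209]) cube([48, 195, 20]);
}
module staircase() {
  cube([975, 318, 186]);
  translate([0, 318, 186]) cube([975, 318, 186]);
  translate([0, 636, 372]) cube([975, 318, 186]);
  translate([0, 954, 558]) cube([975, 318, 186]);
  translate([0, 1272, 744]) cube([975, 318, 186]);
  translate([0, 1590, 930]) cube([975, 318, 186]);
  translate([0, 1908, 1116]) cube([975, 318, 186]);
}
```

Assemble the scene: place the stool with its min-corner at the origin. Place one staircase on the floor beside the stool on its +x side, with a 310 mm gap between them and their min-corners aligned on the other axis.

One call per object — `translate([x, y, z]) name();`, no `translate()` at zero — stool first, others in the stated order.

stool();
translate([578, 0, 0]) staircase();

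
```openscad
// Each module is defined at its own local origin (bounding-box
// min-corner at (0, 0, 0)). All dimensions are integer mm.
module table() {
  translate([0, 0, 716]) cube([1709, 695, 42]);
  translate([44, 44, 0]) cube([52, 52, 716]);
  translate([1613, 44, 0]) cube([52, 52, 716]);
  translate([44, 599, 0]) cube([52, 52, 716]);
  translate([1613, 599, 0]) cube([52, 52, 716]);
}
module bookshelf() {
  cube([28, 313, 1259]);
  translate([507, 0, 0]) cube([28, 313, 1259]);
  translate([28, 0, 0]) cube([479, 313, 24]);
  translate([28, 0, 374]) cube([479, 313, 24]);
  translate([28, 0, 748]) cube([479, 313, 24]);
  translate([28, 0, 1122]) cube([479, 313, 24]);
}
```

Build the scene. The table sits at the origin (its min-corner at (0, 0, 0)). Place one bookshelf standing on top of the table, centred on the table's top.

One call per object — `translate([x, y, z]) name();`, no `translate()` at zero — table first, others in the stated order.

table();
translate([587, 191, 758]) bookshelf();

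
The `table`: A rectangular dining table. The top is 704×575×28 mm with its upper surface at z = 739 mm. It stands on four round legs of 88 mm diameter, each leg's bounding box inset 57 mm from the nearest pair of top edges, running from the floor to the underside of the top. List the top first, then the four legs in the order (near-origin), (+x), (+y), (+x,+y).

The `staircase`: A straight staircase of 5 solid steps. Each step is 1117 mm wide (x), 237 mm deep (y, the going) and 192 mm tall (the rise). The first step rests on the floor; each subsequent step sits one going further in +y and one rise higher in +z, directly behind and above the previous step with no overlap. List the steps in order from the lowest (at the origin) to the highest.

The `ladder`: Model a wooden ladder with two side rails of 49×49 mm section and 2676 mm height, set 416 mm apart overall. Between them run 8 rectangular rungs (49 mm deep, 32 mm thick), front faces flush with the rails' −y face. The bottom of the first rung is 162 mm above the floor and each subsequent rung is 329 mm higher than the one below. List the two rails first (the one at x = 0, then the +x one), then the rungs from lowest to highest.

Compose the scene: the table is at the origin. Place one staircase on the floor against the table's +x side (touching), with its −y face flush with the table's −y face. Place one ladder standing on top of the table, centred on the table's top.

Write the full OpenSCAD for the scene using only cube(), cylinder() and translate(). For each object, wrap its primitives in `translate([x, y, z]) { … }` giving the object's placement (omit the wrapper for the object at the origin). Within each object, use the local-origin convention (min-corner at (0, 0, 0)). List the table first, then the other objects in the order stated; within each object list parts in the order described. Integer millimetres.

translate([0, 0, 711]) cube([704, 575, 28]);
translate([101, 101, 0]) cylinder(h = 711, r = 44);
translate([603, 101, 0]) cylinder(h = 711, r = 44);
translate([101, 474, 0]) cylinder(h = 711, r = 44);
translate([603, 474, 0]) cylinder(h = 711, r = 44);
translate([704, 0, 0]) {
  cube([1117, 237, 192]);
  translate([0, 237, 192]) cube([1117, 237, 192]);
  translate([0, 474, 384]) cube([1117, 237, 192]);
  translate([0, 711, 576]) cube([1117, 237, 192]);
  translate([0, 948, 768]) cube([1117, 237, 192]);
}
translate([144, 263, 739]) {
  cube([49, 49, 2676]);
  translate([367, 0, 0]) cube([49, 49, 2676]);
  translate([49, 0, 162]) cube([318, 49, 32]);
  translate([49, 0, 491]) cube([318, 49, 32]);
  translate([49, 0, 820]) cube([318, 49, 32]);
  translate([49, 0, 1149]) cube([318, 49, 32]);
  translate([49, 0, 1478]) cube([318, 49, 32]);
  translate([49, 0, 1807]) cube([318, 49, 32]);
  translate([49, 0, 2136]) cube([318, 49, 32]);
  translate([49, 0, 2465]) cube([318, 49, 32]);
}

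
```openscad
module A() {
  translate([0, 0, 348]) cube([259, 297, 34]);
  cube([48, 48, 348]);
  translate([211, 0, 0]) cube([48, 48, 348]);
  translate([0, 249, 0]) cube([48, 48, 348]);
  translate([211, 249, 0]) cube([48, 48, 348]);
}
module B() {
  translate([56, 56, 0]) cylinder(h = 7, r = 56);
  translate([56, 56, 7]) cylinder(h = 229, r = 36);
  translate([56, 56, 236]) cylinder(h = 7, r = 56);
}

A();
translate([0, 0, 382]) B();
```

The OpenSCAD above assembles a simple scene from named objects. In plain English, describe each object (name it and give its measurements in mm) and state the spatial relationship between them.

A is a simple wooden stool: a rectangular seat 259 mm (x) by 297 mm (y), 34 mm thick, top face at z = 382 mm, on four square legs, each 48×48 mm in cross-section. The legs rest on z = 0, each flush with a corner of the seat.

B is a spool: two coaxial disc flanges of radius 56 mm and thickness 7 mm, joined by a core cylinder of radius 36 mm and height 229 mm. The lower flange rests on z = 0 and the three cylinders share a vertical axis.

The spool is on top of the stool.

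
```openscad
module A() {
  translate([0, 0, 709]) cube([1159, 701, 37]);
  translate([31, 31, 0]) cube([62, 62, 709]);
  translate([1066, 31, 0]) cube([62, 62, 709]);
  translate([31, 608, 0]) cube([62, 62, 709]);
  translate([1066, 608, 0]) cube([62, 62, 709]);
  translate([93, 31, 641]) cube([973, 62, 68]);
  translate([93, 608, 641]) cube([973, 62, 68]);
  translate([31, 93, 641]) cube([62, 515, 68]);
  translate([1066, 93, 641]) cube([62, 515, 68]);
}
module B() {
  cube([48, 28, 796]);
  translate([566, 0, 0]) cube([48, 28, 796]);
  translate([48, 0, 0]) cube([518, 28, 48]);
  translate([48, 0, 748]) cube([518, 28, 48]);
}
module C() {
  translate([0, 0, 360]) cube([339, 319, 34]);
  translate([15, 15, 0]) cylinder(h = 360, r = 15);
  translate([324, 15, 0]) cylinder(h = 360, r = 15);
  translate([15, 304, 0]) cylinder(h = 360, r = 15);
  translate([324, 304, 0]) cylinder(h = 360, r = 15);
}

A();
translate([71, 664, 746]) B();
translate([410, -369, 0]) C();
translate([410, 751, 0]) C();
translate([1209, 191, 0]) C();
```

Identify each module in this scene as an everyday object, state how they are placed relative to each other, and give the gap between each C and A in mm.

A is a table. B is a picture frame. C is a stool. The picture frame is on top of the table. Three stools sit around the table at the −y, +y, +x sides. The gap between each stool and the table is 50 mm.

Each stool's nearest face is 50 mm from the table's bounding box.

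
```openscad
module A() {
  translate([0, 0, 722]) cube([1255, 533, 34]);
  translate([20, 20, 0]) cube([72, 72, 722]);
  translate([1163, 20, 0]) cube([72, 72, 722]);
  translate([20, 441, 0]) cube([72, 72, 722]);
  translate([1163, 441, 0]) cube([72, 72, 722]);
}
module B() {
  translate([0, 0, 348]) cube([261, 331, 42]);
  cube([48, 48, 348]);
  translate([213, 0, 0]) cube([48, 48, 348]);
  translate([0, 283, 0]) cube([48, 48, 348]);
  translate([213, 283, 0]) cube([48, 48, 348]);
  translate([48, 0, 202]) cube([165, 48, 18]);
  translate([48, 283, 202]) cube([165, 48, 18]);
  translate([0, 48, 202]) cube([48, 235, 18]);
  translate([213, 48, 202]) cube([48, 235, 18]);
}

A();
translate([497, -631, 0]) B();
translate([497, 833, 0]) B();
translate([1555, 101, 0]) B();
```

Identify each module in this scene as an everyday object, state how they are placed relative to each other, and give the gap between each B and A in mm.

A is a table. B is a stool. Three stools sit around the table at the −y, +y, +x sides. The gap between each stool and the table is 300 mm.

Each stool's nearest face is 300 mm from the table's bounding box.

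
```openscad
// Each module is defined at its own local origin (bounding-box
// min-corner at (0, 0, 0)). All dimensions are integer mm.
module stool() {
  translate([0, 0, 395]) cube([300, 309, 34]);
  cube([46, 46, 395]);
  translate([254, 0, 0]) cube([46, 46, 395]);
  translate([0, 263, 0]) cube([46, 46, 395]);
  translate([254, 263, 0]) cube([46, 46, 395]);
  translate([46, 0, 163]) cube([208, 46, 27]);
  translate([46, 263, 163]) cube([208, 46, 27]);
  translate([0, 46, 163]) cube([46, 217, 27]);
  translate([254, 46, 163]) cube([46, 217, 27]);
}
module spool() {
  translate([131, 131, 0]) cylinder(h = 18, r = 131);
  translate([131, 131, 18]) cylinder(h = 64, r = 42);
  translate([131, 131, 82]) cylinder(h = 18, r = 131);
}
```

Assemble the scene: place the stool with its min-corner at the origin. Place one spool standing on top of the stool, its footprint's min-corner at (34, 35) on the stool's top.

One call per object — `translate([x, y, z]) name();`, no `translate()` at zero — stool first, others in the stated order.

stool();
translate([34, 35, 429]) spool();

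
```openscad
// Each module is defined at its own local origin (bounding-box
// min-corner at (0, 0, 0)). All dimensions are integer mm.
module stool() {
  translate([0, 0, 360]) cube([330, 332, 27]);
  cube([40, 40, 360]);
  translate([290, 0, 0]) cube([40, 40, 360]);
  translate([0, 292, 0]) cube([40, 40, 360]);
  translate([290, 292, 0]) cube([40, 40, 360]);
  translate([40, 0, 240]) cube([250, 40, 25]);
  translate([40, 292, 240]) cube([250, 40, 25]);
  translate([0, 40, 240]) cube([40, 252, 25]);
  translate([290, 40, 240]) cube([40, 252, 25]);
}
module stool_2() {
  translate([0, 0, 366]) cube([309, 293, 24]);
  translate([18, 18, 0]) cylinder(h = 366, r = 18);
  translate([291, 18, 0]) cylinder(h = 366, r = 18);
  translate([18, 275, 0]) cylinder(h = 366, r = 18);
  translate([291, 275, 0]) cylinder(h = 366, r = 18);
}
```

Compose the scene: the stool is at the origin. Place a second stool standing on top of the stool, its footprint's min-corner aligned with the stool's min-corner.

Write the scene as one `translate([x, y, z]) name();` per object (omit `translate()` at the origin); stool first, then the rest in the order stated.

stool();
translate([0, 0, 387]) stool_2();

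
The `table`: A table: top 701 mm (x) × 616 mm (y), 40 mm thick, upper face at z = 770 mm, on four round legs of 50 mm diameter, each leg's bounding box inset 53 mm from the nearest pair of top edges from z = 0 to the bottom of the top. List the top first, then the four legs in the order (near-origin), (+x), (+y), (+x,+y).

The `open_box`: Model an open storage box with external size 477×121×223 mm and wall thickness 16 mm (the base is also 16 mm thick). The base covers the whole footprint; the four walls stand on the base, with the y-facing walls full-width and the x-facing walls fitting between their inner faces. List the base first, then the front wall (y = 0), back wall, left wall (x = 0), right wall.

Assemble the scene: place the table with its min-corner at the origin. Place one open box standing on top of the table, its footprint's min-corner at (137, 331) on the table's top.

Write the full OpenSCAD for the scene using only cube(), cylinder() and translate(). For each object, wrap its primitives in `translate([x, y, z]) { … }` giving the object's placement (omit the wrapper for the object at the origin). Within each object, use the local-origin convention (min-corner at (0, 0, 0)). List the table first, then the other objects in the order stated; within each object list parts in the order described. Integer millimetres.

translate([0, 0, 730]) cube([701, 616, 40]);
translate([78, 78, 0]) cylinder(h = 730, r = 25);
translate([623, 78, 0]) cylinder(h = 730, r = 25);
translate([78, 538, 0]) cylinder(h = 730, r = 25);
translate([623, 538, 0]) cylinder(h = 730, r = 25);
translate([137, 331, 770]) {
  cube([477, 121, 16]);
  translate([0, 0, 16]) cube([477, 16, 207]);
  translate([0, 105, 16]) cube([477, 16, 207]);
  translate([0, 16, 16]) cube([16, 89, 207]);
  translate([461, 16, 16]) cube([16, 89, 207]);
}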